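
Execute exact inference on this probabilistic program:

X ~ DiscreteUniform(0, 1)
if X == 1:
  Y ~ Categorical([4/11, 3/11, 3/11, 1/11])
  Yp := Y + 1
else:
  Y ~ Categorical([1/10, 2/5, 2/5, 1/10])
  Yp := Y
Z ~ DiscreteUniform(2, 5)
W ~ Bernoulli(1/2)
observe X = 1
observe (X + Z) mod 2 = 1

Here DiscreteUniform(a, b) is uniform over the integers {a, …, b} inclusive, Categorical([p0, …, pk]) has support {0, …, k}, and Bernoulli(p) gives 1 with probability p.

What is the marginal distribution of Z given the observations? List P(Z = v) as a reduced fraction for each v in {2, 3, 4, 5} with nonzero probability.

P(Z=2) = 1/2, P(Z=4) = 1/2

Enumerate traces; 16 have nonzero weight after conditioning:
  (X=1, Y=0, Z=2, W=0) weight 1/44
  (X=1, Y=0, Z=2, W=1) weight 1/44
  (X=1, Y=0, Z=4, W=0) weight 1/44
  (X=1, Y=0, Z=4, W=1) weight 1/44
  (X=1, Y=1, Z=2, W=0) weight 3/176
  (X=1, Y=1, Z=2, W=1) weight 3/176
  (X=1, Y=1, Z=4, W=0) weight 3/176
  (X=1, Y=1, Z=4, W=1) weight 3/176
  … 8 more
Group by Z:
  weight(Z=2) = 1/8
  weight(Z=4) = 1/8
Total weight = 1/8 + 1/8 = 1/4
P(Z=2 | obs) = 1/8 / 1/4 = 1/2
P(Z=4 | obs) = 1/8 / 1/4 = 1/2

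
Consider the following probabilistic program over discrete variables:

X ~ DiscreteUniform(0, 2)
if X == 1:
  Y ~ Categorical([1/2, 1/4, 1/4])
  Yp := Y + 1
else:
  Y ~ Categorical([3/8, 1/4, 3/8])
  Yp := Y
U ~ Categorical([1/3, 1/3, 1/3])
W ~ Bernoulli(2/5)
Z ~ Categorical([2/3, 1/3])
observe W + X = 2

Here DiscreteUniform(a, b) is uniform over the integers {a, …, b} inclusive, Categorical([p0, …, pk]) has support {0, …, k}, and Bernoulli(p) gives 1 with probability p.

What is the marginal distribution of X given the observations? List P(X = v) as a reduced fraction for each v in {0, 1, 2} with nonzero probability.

P(X=1) = 2/5, P(X=2) = 3/5

Enumerate traces; 36 have nonzero weight after conditioning:
  (X=1, Y=0, U=0, W=1, Z=0) weight 2/135
  (X=1, Y=0, U=0, W=1, Z=1) weight 1/135
  (X=1, Y=0, U=1, W=1, Z=0) weight 2/135
  (X=1, Y=0, U=1, W=1, Z=1) weight 1/135
  (X=1, Y=0, U=2, W=1, Z=0) weight 2/135
  (X=1, Y=0, U=2, W=1, Z=1) weight 1/135
  (X=1, Y=1, U=0, W=1, Z=0) weight 1/135
  (X=1, Y=1, U=0, W=1, Z=1) weight 1/270
  (X=2, Y=0, U=0, W=0, Z=0) weight 1/60
  … 27 more
Group by X:
  weight(X=1) = 2/15
  weight(X=2) = 1/5
Total weight = 2/15 + 1/5 = 1/3
P(X=1 | obs) = 2/15 / 1/3 = 2/5
P(X=2 | obs) = 1/5 / 1/3 = 3/5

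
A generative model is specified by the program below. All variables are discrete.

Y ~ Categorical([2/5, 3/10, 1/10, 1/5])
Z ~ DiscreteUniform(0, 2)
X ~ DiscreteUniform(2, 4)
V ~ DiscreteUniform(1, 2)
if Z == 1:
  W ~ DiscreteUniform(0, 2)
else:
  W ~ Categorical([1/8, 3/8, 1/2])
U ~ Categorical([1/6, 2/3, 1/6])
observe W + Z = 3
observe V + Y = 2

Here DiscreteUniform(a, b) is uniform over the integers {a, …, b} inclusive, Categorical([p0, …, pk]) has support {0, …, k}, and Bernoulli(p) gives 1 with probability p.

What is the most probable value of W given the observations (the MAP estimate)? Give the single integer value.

Enumerate traces; 36 have nonzero weight after conditioning:
  (Y=0, Z=1, X=2, V=2, W=2, U=0) weight 1/810
  (Y=0, Z=1, X=2, V=2, W=2, U=1) weight 2/405
  (Y=0, Z=1, X=2, V=2, W=2, U=2) weight 1/810
  (Y=0, Z=1, X=3, V=2, W=2, U=0) weight 1/810
  (Y=0, Z=1, X=3, V=2, W=2, U=1) weight 2/405
  (Y=0, Z=1, X=3, V=2, W=2, U=2) weight 1/810
  (Y=0, Z=1, X=4, V=2, W=2, U=0) weight 1/810
  (Y=0, Z=1, X=4, V=2, W=2, U=1) weight 2/405
  (Y=0, Z=2, X=2, V=2, W=1, U=0) weight 1/720
  … 27 more
Group by W:
  weight(W=1) = 7/160
  weight(W=2) = 7/180
Total weight = 7/160 + 7/180 = 119/1440
P(W=1 | obs) = 7/160 / 119/1440 = 9/17
P(W=2 | obs) = 7/180 / 119/1440 = 8/17
argmax = 1

argmax_v P(W = v | obs) = 1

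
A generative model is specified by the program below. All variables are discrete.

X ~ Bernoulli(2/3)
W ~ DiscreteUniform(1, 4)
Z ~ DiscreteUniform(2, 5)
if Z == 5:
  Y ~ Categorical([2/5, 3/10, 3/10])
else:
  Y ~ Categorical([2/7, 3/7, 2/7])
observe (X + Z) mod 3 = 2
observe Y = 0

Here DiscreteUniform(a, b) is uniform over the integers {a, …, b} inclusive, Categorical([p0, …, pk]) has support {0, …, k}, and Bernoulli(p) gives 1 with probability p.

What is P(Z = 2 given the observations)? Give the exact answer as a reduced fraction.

P(Z = 2 | obs) = 5/22

Enumerate traces; 12 have nonzero weight after conditioning:
  (X=0, W=1, Z=2, Y=0) weight 1/168
  (X=0, W=1, Z=5, Y=0) weight 1/120
  (X=0, W=2, Z=2, Y=0) weight 1/168
  (X=0, W=2, Z=5, Y=0) weight 1/120
  (X=0, W=3, Z=2, Y=0) weight 1/168
  (X=0, W=3, Z=5, Y=0) weight 1/120
  (X=0, W=4, Z=2, Y=0) weight 1/168
  (X=0, W=4, Z=5, Y=0) weight 1/120
  (X=1, W=1, Z=4, Y=0) weight 1/84
  … 3 more
Group by Z:
  weight(Z=2) = 1/42
  weight(Z=4) = 1/21
  weight(Z=5) = 1/30
Total weight = 1/42 + 1/21 + 1/30 = 11/105
P(Z=2 | obs) = 1/42 / 11/105 = 5/22
P(Z=4 | obs) = 1/21 / 11/105 = 5/11
P(Z=5 | obs) = 1/30 / 11/105 = 7/22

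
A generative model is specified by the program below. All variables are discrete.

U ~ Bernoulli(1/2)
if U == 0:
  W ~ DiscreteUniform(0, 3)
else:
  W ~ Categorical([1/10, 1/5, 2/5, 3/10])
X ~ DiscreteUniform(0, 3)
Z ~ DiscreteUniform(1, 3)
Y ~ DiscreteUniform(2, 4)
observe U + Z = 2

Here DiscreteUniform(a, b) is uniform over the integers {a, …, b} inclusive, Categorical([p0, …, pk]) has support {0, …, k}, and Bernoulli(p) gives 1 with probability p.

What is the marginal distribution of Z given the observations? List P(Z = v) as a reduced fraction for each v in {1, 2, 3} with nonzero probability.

P(Z=1) = 1/2, P(Z=2) = 1/2

Enumerate traces; 96 have nonzero weight after conditioning:
  (U=0, W=0, X=0, Z=2, Y=2) weight 1/288
  (U=0, W=0, X=0, Z=2, Y=3) weight 1/288
  (U=0, W=0, X=0, Z=2, Y=4) weight 1/288
  (U=0, W=0, X=1, Z=2, Y=2) weight 1/288
  (U=0, W=0, X=1, Z=2, Y=3) weight 1/288
  (U=0, W=0, X=1, Z=2, Y=4) weight 1/288
  (U=0, W=0, X=2, Z=2, Y=2) weight 1/288
  (U=0, W=0, X=2, Z=2, Y=3) weight 1/288
  (U=1, W=0, X=0, Z=1, Y=2) weight 1/720
  … 87 more
Group by Z:
  weight(Z=1) = 1/6
  weight(Z=2) = 1/6
Total weight = 1/6 + 1/6 = 1/3
P(Z=1 | obs) = 1/6 / 1/3 = 1/2
P(Z=2 | obs) = 1/6 / 1/3 = 1/2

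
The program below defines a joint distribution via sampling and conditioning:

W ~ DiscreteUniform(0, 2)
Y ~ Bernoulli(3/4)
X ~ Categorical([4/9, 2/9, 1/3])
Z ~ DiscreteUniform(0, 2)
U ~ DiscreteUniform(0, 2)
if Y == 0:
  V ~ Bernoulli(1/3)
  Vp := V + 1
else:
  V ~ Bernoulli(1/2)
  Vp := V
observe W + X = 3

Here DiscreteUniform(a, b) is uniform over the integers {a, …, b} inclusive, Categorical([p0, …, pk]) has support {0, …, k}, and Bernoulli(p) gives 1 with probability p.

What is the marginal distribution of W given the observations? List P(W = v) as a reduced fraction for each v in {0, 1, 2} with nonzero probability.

Enumerate traces; 72 have nonzero weight after conditioning:
  (W=1, Y=0, X=2, Z=0, U=0, V=0) weight 1/486
  (W=1, Y=0, X=2, Z=0, U=0, V=1) weight 1/972
  (W=1, Y=0, X=2, Z=0, U=1, V=0) weight 1/486
  (W=1, Y=0, X=2, Z=0, U=1, V=1) weight 1/972
  (W=1, Y=0, X=2, Z=0, U=2, V=0) weight 1/486
  (W=1, Y=0, X=2, Z=0, U=2, V=1) weight 1/972
  (W=1, Y=0, X=2, Z=1, U=0, V=0) weight 1/486
  (W=1, Y=0, X=2, Z=1, U=0, V=1) weight 1/972
  (W=2, Y=0, X=1, Z=0, U=0, V=0) weight 1/729
  … 63 more
Group by W:
  weight(W=1) = 1/9
  weight(W=2) = 2/27
Total weight = 1/9 + 2/27 = 5/27
P(W=1 | obs) = 1/9 / 5/27 = 3/5
P(W=2 | obs) = 2/27 / 5/27 = 2/5

P(W=1) = 3/5, P(W=2) = 2/5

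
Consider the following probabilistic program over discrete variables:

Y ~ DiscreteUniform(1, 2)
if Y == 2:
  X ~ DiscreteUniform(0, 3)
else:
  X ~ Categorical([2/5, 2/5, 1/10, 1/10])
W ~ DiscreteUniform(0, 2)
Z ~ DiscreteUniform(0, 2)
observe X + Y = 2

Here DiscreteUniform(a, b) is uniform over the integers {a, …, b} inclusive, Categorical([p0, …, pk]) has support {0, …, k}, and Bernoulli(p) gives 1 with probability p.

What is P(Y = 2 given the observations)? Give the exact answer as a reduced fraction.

P(Y = 2 | obs) = 5/13

Enumerate traces; 18 have nonzero weight after conditioning:
  (Y=1, X=1, W=0, Z=0) weight 1/45
  (Y=1, X=1, W=0, Z=1) weight 1/45
  (Y=1, X=1, W=0, Z=2) weight 1/45
  (Y=1, X=1, W=1, Z=0) weight 1/45
  (Y=1, X=1, W=1, Z=1) weight 1/45
  (Y=1, X=1, W=1, Z=2) weight 1/45
  (Y=1, X=1, W=2, Z=0) weight 1/45
  (Y=1, X=1, W=2, Z=1) weight 1/45
  (Y=2, X=0, W=0, Z=0) weight 1/72
  … 9 more
Group by Y:
  weight(Y=1) = 1/5
  weight(Y=2) = 1/8
Total weight = 1/5 + 1/8 = 13/40
P(Y=1 | obs) = 1/5 / 13/40 = 8/13
P(Y=2 | obs) = 1/8 / 13/40 = 5/13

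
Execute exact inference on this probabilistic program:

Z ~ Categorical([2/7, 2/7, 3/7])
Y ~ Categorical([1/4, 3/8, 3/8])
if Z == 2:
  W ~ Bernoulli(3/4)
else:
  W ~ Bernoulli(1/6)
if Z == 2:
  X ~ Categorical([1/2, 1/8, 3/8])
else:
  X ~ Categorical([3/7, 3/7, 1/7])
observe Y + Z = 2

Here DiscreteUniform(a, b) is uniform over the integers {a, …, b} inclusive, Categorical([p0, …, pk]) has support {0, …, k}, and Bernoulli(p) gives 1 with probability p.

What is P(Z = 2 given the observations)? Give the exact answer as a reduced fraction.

P(Z = 2 | obs) = 1/3

Enumerate traces; 18 have nonzero weight after conditioning:
  (Z=0, Y=2, W=0, X=0) weight 15/392
  (Z=0, Y=2, W=0, X=1) weight 15/392
  (Z=0, Y=2, W=0, X=2) weight 5/392
  (Z=0, Y=2, W=1, X=0) weight 3/392
  (Z=0, Y=2, W=1, X=1) weight 3/392
  (Z=0, Y=2, W=1, X=2) weight 1/392
  (Z=1, Y=1, W=0, X=0) weight 15/392
  (Z=1, Y=1, W=0, X=1) weight 15/392
  (Z=2, Y=0, W=0, X=0) weight 3/224
  … 9 more
Group by Z:
  weight(Z=0) = 3/28
  weight(Z=1) = 3/28
  weight(Z=2) = 3/28
Total weight = 3/28 + 3/28 + 3/28 = 9/28
P(Z=0 | obs) = 3/28 / 9/28 = 1/3
P(Z=1 | obs) = 3/28 / 9/28 = 1/3
P(Z=2 | obs) = 3/28 / 9/28 = 1/3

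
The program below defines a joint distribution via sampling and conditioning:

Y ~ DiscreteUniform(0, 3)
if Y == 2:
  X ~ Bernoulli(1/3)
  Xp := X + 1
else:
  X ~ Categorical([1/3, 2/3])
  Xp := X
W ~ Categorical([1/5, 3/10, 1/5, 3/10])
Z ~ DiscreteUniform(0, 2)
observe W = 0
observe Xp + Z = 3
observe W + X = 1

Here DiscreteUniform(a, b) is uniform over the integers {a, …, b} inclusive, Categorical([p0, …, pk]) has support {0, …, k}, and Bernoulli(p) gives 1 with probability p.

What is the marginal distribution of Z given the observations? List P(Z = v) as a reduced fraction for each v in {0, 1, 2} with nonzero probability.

Enumerate traces; 4 have nonzero weight after conditioning:
  (Y=0, X=1, W=0, Z=2) weight 1/90
  (Y=1, X=1, W=0, Z=2) weight 1/90
  (Y=2, X=1, W=0, Z=1) weight 1/180
  (Y=3, X=1, W=0, Z=2) weight 1/90
Group by Z:
  weight(Z=1) = 1/180
  weight(Z=2) = 1/30
Total weight = 1/180 + 1/30 = 7/180
P(Z=1 | obs) = 1/180 / 7/180 = 1/7
P(Z=2 | obs) = 1/30 / 7/180 = 6/7

P(Z=1) = 1/7, P(Z=2) = 6/7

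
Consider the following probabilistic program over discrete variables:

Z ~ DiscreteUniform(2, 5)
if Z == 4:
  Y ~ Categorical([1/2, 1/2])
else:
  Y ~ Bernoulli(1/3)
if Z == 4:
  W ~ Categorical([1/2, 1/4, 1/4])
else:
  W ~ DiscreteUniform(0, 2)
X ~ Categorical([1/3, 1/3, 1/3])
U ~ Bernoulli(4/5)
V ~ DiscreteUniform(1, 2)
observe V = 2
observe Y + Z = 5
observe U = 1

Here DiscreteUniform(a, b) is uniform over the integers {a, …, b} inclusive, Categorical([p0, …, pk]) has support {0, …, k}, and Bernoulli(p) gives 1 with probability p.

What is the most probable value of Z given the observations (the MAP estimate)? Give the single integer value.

argmax_v P(Z = v | obs) = 5

Enumerate traces; 18 have nonzero weight after conditioning:
  (Z=4, Y=1, W=0, X=0, U=1, V=2) weight 1/120
  (Z=4, Y=1, W=0, X=1, U=1, V=2) weight 1/120
  (Z=4, Y=1, W=0, X=2, U=1, V=2) weight 1/120
  (Z=4, Y=1, W=1, X=0, U=1, V=2) weight 1/240
  (Z=4, Y=1, W=1, X=1, U=1, V=2) weight 1/240
  (Z=4, Y=1, W=1, X=2, U=1, V=2) weight 1/240
  (Z=4, Y=1, W=2, X=0, U=1, V=2) weight 1/240
  (Z=4, Y=1, W=2, X=1, U=1, V=2) weight 1/240
  (Z=5, Y=0, W=0, X=0, U=1, V=2) weight 1/135
  … 9 more
Group by Z:
  weight(Z=4) = 1/20
  weight(Z=5) = 1/15
Total weight = 1/20 + 1/15 = 7/60
P(Z=4 | obs) = 1/20 / 7/60 = 3/7
P(Z=5 | obs) = 1/15 / 7/60 = 4/7
argmax = 5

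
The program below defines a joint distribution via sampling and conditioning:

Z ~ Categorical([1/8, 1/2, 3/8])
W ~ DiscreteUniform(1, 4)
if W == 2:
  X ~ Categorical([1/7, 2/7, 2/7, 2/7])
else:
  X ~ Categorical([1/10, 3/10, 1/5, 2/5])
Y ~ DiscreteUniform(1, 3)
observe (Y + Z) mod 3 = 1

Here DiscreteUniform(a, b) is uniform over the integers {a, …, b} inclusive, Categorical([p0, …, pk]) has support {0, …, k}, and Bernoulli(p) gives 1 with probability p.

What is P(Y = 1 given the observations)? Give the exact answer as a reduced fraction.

Enumerate traces; 48 have nonzero weight after conditioning:
  (Z=0, W=1, X=0, Y=1) weight 1/960
  (Z=0, W=1, X=1, Y=1) weight 1/320
  (Z=0, W=1, X=2, Y=1) weight 1/480
  (Z=0, W=1, X=3, Y=1) weight 1/240
  (Z=0, W=2, X=0, Y=1) weight 1/672
  (Z=0, W=2, X=1, Y=1) weight 1/336
  (Z=0, W=2, X=2, Y=1) weight 1/336
  (Z=0, W=2, X=3, Y=1) weight 1/336
  (Z=1, W=1, X=0, Y=3) weight 1/240
  (Z=2, W=1, X=0, Y=2) weight 1/320
  … 38 more
Group by Y:
  weight(Y=1) = 1/24
  weight(Y=2) = 1/8
  weight(Y=3) = 1/6
Total weight = 1/24 + 1/8 + 1/6 = 1/3
P(Y=1 | obs) = 1/24 / 1/3 = 1/8
P(Y=2 | obs) = 1/8 / 1/3 = 3/8
P(Y=3 | obs) = 1/6 / 1/3 = 1/2

P(Y = 1 | obs) = 1/8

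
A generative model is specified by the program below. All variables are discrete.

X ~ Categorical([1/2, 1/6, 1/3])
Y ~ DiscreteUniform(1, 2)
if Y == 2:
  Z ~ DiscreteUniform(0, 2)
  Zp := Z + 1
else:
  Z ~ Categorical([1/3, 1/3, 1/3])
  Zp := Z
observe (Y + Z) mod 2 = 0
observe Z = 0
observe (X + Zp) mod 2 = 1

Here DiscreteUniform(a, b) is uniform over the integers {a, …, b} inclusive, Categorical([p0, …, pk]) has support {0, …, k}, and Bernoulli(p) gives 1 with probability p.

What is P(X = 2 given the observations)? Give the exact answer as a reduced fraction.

Enumerate traces; 2 have nonzero weight after conditioning:
  (X=0, Y=2, Z=0) weight 1/12
  (X=2, Y=2, Z=0) weight 1/18
Group by X:
  weight(X=0) = 1/12
  weight(X=2) = 1/18
Total weight = 1/12 + 1/18 = 5/36
P(X=0 | obs) = 1/12 / 5/36 = 3/5
P(X=2 | obs) = 1/18 / 5/36 = 2/5

P(X = 2 | obs) = 2/5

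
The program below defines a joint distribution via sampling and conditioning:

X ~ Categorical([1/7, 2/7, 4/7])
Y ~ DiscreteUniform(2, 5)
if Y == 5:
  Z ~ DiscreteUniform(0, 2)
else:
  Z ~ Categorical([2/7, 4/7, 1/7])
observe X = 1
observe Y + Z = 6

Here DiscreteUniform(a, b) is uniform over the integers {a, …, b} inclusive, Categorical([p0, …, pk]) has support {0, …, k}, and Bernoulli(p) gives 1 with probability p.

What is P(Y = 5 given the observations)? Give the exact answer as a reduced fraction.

P(Y = 5 | obs) = 7/10

Enumerate traces; 2 have nonzero weight after conditioning:
  (X=1, Y=4, Z=2) weight 1/98
  (X=1, Y=5, Z=1) weight 1/42
Group by Y:
  weight(Y=4) = 1/98
  weight(Y=5) = 1/42
Total weight = 1/98 + 1/42 = 5/147
P(Y=4 | obs) = 1/98 / 5/147 = 3/10
P(Y=5 | obs) = 1/42 / 5/147 = 7/10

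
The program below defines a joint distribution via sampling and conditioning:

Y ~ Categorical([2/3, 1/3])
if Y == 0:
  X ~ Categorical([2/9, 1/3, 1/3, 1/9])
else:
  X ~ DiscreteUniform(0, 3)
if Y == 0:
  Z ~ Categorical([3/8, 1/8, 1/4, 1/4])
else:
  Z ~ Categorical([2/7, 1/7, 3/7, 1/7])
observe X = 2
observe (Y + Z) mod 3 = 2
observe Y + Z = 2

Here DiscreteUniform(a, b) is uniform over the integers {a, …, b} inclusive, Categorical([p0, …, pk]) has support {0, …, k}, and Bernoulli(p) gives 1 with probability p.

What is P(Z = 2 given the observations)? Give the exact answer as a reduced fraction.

Enumerate traces; 2 have nonzero weight after conditioning:
  (Y=0, X=2, Z=2) weight 1/18
  (Y=1, X=2, Z=1) weight 1/84
Group by Z:
  weight(Z=1) = 1/84
  weight(Z=2) = 1/18
Total weight = 1/84 + 1/18 = 17/252
P(Z=1 | obs) = 1/84 / 17/252 = 3/17
P(Z=2 | obs) = 1/18 / 17/252 = 14/17

P(Z = 2 | obs) = 14/17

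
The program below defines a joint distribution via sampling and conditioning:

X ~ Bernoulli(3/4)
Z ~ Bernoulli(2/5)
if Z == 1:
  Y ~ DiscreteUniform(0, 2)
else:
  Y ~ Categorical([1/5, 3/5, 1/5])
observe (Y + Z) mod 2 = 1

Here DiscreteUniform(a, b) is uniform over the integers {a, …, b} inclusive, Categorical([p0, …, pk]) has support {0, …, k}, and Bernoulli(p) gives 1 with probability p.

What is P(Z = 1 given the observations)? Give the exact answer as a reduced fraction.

P(Z = 1 | obs) = 20/47

Enumerate traces; 6 have nonzero weight after conditioning:
  (X=0, Z=0, Y=1) weight 9/100
  (X=0, Z=1, Y=0) weight 1/30
  (X=0, Z=1, Y=2) weight 1/30
  (X=1, Z=0, Y=1) weight 27/100
  (X=1, Z=1, Y=0) weight 1/10
  (X=1, Z=1, Y=2) weight 1/10
Group by Z:
  weight(Z=0) = 9/25
  weight(Z=1) = 4/15
Total weight = 9/25 + 4/15 = 47/75
P(Z=0 | obs) = 9/25 / 47/75 = 27/47
P(Z=1 | obs) = 4/15 / 47/75 = 20/47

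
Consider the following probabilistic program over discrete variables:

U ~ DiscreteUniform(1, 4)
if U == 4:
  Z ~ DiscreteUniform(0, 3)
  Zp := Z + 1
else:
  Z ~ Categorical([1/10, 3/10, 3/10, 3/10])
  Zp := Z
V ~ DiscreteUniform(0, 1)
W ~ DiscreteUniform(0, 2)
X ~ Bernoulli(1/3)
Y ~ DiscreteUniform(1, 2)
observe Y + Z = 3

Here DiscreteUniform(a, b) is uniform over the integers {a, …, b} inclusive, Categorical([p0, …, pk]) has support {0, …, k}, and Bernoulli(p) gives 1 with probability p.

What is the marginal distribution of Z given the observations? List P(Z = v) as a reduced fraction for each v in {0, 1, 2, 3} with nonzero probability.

Enumerate traces; 96 have nonzero weight after conditioning:
  (U=1, Z=1, V=0, W=0, X=0, Y=2) weight 1/240
  (U=1, Z=1, V=0, W=0, X=1, Y=2) weight 1/480
  (U=1, Z=1, V=0, W=1, X=0, Y=2) weight 1/240
  (U=1, Z=1, V=0, W=1, X=1, Y=2) weight 1/480
  (U=1, Z=1, V=0, W=2, X=0, Y=2) weight 1/240
  (U=1, Z=1, V=0, W=2, X=1, Y=2) weight 1/480
  (U=1, Z=1, V=1, W=0, X=0, Y=2) weight 1/240
  (U=1, Z=1, V=1, W=0, X=1, Y=2) weight 1/480
  (U=1, Z=2, V=0, W=0, X=0, Y=1) weight 1/240
  … 87 more
Group by Z:
  weight(Z=1) = 23/160
  weight(Z=2) = 23/160
Total weight = 23/160 + 23/160 = 23/80
P(Z=1 | obs) = 23/160 / 23/80 = 1/2
P(Z=2 | obs) = 23/160 / 23/80 = 1/2

P(Z=1) = 1/2, P(Z=2) = 1/2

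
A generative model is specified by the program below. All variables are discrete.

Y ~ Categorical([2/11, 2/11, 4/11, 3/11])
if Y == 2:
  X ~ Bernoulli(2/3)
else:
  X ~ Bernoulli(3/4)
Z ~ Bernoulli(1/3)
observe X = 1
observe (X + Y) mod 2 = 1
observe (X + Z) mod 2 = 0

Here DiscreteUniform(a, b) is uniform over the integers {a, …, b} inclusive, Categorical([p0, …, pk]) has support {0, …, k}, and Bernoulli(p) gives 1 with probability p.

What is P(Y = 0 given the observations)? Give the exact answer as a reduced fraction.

Enumerate traces; 2 have nonzero weight after conditioning:
  (Y=0, X=1, Z=1) weight 1/22
  (Y=2, X=1, Z=1) weight 8/99
Group by Y:
  weight(Y=0) = 1/22
  weight(Y=2) = 8/99
Total weight = 1/22 + 8/99 = 25/198
P(Y=0 | obs) = 1/22 / 25/198 = 9/25
P(Y=2 | obs) = 8/99 / 25/198 = 16/25

P(Y = 0 | obs) = 9/25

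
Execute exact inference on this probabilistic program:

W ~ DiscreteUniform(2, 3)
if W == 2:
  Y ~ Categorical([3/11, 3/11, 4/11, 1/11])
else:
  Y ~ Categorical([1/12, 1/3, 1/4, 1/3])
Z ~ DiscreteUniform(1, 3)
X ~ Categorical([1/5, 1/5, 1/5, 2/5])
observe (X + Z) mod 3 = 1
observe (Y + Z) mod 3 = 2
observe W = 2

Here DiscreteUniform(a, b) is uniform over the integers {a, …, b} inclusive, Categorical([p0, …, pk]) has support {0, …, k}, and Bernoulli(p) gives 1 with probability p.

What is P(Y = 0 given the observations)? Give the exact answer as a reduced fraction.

P(Y = 0 | obs) = 3/17

Enumerate traces; 5 have nonzero weight after conditioning:
  (W=2, Y=0, Z=2, X=2) weight 1/110
  (W=2, Y=1, Z=1, X=0) weight 1/110
  (W=2, Y=1, Z=1, X=3) weight 1/55
  (W=2, Y=2, Z=3, X=1) weight 2/165
  (W=2, Y=3, Z=2, X=2) weight 1/330
Group by Y:
  weight(Y=0) = 1/110
  weight(Y=1) = 3/110
  weight(Y=2) = 2/165
  weight(Y=3) = 1/330
Total weight = 1/110 + 3/110 + 2/165 + 1/330 = 17/330
P(Y=0 | obs) = 1/110 / 17/330 = 3/17
P(Y=1 | obs) = 3/110 / 17/330 = 9/17
P(Y=2 | obs) = 2/165 / 17/330 = 4/17
P(Y=3 | obs) = 1/330 / 17/330 = 1/17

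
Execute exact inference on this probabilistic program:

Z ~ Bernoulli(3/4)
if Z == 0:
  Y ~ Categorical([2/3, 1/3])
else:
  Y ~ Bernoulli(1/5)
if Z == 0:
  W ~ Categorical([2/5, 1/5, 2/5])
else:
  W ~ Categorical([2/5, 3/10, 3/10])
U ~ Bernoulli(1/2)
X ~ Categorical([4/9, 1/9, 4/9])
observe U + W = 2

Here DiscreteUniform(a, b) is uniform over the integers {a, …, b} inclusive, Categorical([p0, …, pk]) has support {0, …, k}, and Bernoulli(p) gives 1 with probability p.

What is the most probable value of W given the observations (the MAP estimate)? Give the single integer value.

argmax_v P(W = v | obs) = 2

Enumerate traces; 24 have nonzero weight after conditioning:
  (Z=0, Y=0, W=1, U=1, X=0) weight 1/135
  (Z=0, Y=0, W=1, U=1, X=1) weight 1/540
  (Z=0, Y=0, W=1, U=1, X=2) weight 1/135
  (Z=0, Y=0, W=2, U=0, X=0) weight 2/135
  (Z=0, Y=0, W=2, U=0, X=1) weight 1/270
  (Z=0, Y=0, W=2, U=0, X=2) weight 2/135
  (Z=0, Y=1, W=1, U=1, X=0) weight 1/270
  (Z=0, Y=1, W=1, U=1, X=1) weight 1/1080
  … 16 more
Group by W:
  weight(W=1) = 11/80
  weight(W=2) = 13/80
Total weight = 11/80 + 13/80 = 3/10
P(W=1 | obs) = 11/80 / 3/10 = 11/24
P(W=2 | obs) = 13/80 / 3/10 = 13/24
argmax = 2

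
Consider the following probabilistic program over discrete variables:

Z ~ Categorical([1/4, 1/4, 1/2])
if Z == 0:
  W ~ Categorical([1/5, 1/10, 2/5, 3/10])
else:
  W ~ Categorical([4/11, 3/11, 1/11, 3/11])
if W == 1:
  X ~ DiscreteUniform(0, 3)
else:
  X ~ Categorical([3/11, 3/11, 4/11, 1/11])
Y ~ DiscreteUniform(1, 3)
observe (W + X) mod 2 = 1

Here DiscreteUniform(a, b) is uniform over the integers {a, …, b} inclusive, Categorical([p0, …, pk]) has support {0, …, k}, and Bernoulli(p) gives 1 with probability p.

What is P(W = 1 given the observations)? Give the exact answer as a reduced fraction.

P(W = 1 | obs) = 1111/4561

Enumerate traces; 72 have nonzero weight after conditioning:
  (Z=0, W=0, X=1, Y=1) weight 1/220
  (Z=0, W=0, X=1, Y=2) weight 1/220
  (Z=0, W=0, X=1, Y=3) weight 1/220
  (Z=0, W=0, X=3, Y=1) weight 1/660
  (Z=0, W=0, X=3, Y=2) weight 1/660
  (Z=0, W=0, X=3, Y=3) weight 1/660
  (Z=0, W=1, X=0, Y=1) weight 1/480
  (Z=0, W=1, X=0, Y=2) weight 1/480
  (Z=0, W=2, X=1, Y=1) weight 1/110
  (Z=0, W=3, X=0, Y=1) weight 3/440
  … 62 more
Group by W:
  weight(W=0) = 71/605
  weight(W=1) = 101/880
  weight(W=2) = 37/605
  weight(W=3) = 861/4840
Total weight = 71/605 + 101/880 + 37/605 + 861/4840 = 4561/9680
P(W=0 | obs) = 71/605 / 4561/9680 = 1136/4561
P(W=1 | obs) = 101/880 / 4561/9680 = 1111/4561
P(W=2 | obs) = 37/605 / 4561/9680 = 592/4561
P(W=3 | obs) = 861/4840 / 4561/9680 = 1722/4561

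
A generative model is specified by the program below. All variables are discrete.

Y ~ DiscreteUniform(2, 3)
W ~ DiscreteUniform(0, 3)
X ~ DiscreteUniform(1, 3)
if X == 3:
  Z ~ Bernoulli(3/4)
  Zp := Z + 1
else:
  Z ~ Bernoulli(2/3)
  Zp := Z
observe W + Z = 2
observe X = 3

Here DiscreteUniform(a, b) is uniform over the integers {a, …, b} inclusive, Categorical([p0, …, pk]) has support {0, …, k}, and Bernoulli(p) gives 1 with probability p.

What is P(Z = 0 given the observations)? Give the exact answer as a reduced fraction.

P(Z = 0 | obs) = 1/4

Enumerate traces; 4 have nonzero weight after conditioning:
  (Y=2, W=1, X=3, Z=1) weight 1/32
  (Y=2, W=2, X=3, Z=0) weight 1/96
  (Y=3, W=1, X=3, Z=1) weight 1/32
  (Y=3, W=2, X=3, Z=0) weight 1/96
Group by Z:
  weight(Z=0) = 1/48
  weight(Z=1) = 1/16
Total weight = 1/48 + 1/16 = 1/12
P(Z=0 | obs) = 1/48 / 1/12 = 1/4
P(Z=1 | obs) = 1/16 / 1/12 = 3/4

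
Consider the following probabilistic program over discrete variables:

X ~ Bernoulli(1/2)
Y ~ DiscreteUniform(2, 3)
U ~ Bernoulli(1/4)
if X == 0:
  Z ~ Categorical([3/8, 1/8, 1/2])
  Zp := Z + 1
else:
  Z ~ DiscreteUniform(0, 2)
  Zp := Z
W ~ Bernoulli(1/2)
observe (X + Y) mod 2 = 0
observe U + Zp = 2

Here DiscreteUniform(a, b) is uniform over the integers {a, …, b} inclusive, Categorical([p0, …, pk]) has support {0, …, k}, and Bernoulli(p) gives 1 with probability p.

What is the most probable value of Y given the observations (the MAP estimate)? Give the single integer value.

Enumerate traces; 8 have nonzero weight after conditioning:
  (X=0, Y=2, U=0, Z=1, W=0) weight 3/256
  (X=0, Y=2, U=0, Z=1, W=1) weight 3/256
  (X=0, Y=2, U=1, Z=0, W=0) weight 3/256
  (X=0, Y=2, U=1, Z=0, W=1) weight 3/256
  (X=1, Y=3, U=0, Z=2, W=0) weight 1/32
  (X=1, Y=3, U=0, Z=2, W=1) weight 1/32
  (X=1, Y=3, U=1, Z=1, W=0) weight 1/96
  (X=1, Y=3, U=1, Z=1, W=1) weight 1/96
Group by Y:
  weight(Y=2) = 3/64
  weight(Y=3) = 1/12
Total weight = 3/64 + 1/12 = 25/192
P(Y=2 | obs) = 3/64 / 25/192 = 9/25
P(Y=3 | obs) = 1/12 / 25/192 = 16/25
argmax = 3

argmax_v P(Y = v | obs) = 3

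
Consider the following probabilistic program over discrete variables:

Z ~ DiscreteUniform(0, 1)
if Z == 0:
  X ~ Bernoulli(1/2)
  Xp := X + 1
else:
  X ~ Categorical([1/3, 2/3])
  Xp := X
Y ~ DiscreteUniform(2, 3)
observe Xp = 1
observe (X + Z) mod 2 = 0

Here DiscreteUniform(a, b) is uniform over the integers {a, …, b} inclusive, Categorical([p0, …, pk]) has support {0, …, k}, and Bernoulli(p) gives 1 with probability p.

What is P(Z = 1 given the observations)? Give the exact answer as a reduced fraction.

Enumerate traces; 4 have nonzero weight after conditioning:
  (Z=0, X=0, Y=2) weight 1/8
  (Z=0, X=0, Y=3) weight 1/8
  (Z=1, X=1, Y=2) weight 1/6
  (Z=1, X=1, Y=3) weight 1/6
Group by Z:
  weight(Z=0) = 1/4
  weight(Z=1) = 1/3
Total weight = 1/4 + 1/3 = 7/12
P(Z=0 | obs) = 1/4 / 7/12 = 3/7
P(Z=1 | obs) = 1/3 / 7/12 = 4/7

P(Z = 1 | obs) = 4/7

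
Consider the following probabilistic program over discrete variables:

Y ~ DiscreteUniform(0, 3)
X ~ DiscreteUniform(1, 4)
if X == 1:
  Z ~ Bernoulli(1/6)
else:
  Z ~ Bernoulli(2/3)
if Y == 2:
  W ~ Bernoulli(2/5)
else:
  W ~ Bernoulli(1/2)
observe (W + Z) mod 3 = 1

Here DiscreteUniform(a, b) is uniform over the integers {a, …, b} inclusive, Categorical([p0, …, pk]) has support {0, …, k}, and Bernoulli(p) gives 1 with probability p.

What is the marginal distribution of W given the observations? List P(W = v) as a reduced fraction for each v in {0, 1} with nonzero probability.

P(W=0) = 273/482, P(W=1) = 209/482

Enumerate traces; 32 have nonzero weight after conditioning:
  (Y=0, X=1, Z=0, W=1) weight 5/192
  (Y=0, X=1, Z=1, W=0) weight 1/192
  (Y=0, X=2, Z=0, W=1) weight 1/96
  (Y=0, X=2, Z=1, W=0) weight 1/48
  (Y=0, X=3, Z=0, W=1) weight 1/96
  (Y=0, X=3, Z=1, W=0) weight 1/48
  (Y=0, X=4, Z=0, W=1) weight 1/96
  (Y=0, X=4, Z=1, W=0) weight 1/48
  … 24 more
Group by W:
  weight(W=0) = 91/320
  weight(W=1) = 209/960
Total weight = 91/320 + 209/960 = 241/480
P(W=0 | obs) = 91/320 / 241/480 = 273/482
P(W=1 | obs) = 209/960 / 241/480 = 209/482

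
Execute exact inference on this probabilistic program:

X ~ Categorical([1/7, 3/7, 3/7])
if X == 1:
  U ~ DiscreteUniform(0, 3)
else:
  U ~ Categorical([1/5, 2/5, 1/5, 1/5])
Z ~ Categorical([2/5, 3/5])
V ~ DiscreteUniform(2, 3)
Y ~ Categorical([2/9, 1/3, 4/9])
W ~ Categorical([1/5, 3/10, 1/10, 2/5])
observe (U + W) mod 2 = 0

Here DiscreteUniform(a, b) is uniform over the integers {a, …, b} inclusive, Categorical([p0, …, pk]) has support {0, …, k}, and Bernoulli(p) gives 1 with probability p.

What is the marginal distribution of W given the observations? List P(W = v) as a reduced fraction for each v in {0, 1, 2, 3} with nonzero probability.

Enumerate traces; 288 have nonzero weight after conditioning:
  (X=0, U=0, Z=0, V=2, Y=0, W=0) weight 2/7875
  (X=0, U=0, Z=0, V=2, Y=0, W=2) weight 1/7875
  (X=0, U=0, Z=0, V=2, Y=1, W=0) weight 1/2625
  (X=0, U=0, Z=0, V=2, Y=1, W=2) weight 1/5250
  (X=0, U=0, Z=0, V=2, Y=2, W=0) weight 4/7875
  (X=0, U=0, Z=0, V=2, Y=2, W=2) weight 2/7875
  (X=0, U=0, Z=0, V=3, Y=0, W=0) weight 2/7875
  (X=0, U=0, Z=0, V=3, Y=0, W=2) weight 1/7875
  (X=0, U=1, Z=0, V=2, Y=0, W=1) weight 2/2625
  (X=0, U=1, Z=0, V=2, Y=0, W=3) weight 8/7875
  … 278 more
Group by W:
  weight(W=0) = 31/350
  weight(W=1) = 117/700
  weight(W=2) = 31/700
  weight(W=3) = 39/175
Total weight = 31/350 + 117/700 + 31/700 + 39/175 = 183/350
P(W=0 | obs) = 31/350 / 183/350 = 31/183
P(W=1 | obs) = 117/700 / 183/350 = 39/122
P(W=2 | obs) = 31/700 / 183/350 = 31/366
P(W=3 | obs) = 39/175 / 183/350 = 26/61

P(W=0) = 31/183, P(W=1) = 39/122, P(W=2) = 31/366, P(W=3) = 26/61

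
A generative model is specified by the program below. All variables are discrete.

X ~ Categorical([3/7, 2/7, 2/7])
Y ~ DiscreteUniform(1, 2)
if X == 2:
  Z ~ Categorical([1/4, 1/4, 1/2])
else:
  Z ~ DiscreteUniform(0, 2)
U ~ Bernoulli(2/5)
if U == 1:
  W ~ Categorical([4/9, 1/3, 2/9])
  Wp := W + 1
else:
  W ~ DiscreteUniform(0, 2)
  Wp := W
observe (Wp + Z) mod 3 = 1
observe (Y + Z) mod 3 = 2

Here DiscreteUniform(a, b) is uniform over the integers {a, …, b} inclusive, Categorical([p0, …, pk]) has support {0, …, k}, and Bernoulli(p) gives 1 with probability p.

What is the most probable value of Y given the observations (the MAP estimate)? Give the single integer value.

Enumerate traces; 12 have nonzero weight after conditioning:
  (X=0, Y=1, Z=1, U=0, W=0) weight 1/70
  (X=0, Y=1, Z=1, U=1, W=2) weight 2/315
  (X=0, Y=2, Z=0, U=0, W=1) weight 1/70
  (X=0, Y=2, Z=0, U=1, W=0) weight 4/315
  (X=1, Y=1, Z=1, U=0, W=0) weight 1/105
  (X=1, Y=1, Z=1, U=1, W=2) weight 4/945
  (X=1, Y=2, Z=0, U=0, W=1) weight 1/105
  (X=1, Y=2, Z=0, U=1, W=0) weight 8/945
  … 4 more
Group by Y:
  weight(Y=1) = 169/3780
  weight(Y=2) = 221/3780
Total weight = 169/3780 + 221/3780 = 13/126
P(Y=1 | obs) = 169/3780 / 13/126 = 13/30
P(Y=2 | obs) = 221/3780 / 13/126 = 17/30
argmax = 2

argmax_v P(Y = v | obs) = 2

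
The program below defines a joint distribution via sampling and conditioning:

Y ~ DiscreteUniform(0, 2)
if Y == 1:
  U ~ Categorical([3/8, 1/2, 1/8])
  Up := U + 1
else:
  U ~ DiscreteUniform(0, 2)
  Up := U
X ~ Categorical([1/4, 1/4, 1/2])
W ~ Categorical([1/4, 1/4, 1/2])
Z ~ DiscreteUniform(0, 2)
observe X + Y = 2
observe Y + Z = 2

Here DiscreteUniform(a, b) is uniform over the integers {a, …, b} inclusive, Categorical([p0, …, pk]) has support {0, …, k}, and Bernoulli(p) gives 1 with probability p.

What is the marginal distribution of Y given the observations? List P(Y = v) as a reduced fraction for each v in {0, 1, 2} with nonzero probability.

P(Y=0) = 1/2, P(Y=1) = 1/4, P(Y=2) = 1/4

Enumerate traces; 27 have nonzero weight after conditioning:
  (Y=0, U=0, X=2, W=0, Z=2) weight 1/216
  (Y=0, U=0, X=2, W=1, Z=2) weight 1/216
  (Y=0, U=0, X=2, W=2, Z=2) weight 1/108
  (Y=0, U=1, X=2, W=0, Z=2) weight 1/216
  (Y=0, U=1, X=2, W=1, Z=2) weight 1/216
  (Y=0, U=1, X=2, W=2, Z=2) weight 1/108
  (Y=0, U=2, X=2, W=0, Z=2) weight 1/216
  (Y=0, U=2, X=2, W=1, Z=2) weight 1/216
  (Y=1, U=0, X=1, W=0, Z=1) weight 1/384
  (Y=2, U=0, X=0, W=0, Z=0) weight 1/432
  … 17 more
Group by Y:
  weight(Y=0) = 1/18
  weight(Y=1) = 1/36
  weight(Y=2) = 1/36
Total weight = 1/18 + 1/36 + 1/36 = 1/9
P(Y=0 | obs) = 1/18 / 1/9 = 1/2
P(Y=1 | obs) = 1/36 / 1/9 = 1/4
P(Y=2 | obs) = 1/36 / 1/9 = 1/4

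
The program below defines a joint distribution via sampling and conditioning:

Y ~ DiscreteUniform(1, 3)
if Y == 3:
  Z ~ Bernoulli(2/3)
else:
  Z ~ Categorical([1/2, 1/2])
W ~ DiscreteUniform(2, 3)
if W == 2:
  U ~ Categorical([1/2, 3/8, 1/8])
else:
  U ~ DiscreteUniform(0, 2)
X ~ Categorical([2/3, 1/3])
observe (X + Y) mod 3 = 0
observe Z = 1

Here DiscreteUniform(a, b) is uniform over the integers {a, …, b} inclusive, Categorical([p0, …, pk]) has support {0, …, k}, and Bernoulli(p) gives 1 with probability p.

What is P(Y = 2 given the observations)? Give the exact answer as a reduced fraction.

Enumerate traces; 12 have nonzero weight after conditioning:
  (Y=2, Z=1, W=2, U=0, X=1) weight 1/72
  (Y=2, Z=1, W=2, U=1, X=1) weight 1/96
  (Y=2, Z=1, W=2, U=2, X=1) weight 1/288
  (Y=2, Z=1, W=3, U=0, X=1) weight 1/108
  (Y=2, Z=1, W=3, U=1, X=1) weight 1/108
  (Y=2, Z=1, W=3, U=2, X=1) weight 1/108
  (Y=3, Z=1, W=2, U=0, X=0) weight 1/27
  (Y=3, Z=1, W=2, U=1, X=0) weight 1/36
  … 4 more
Group by Y:
  weight(Y=2) = 1/18
  weight(Y=3) = 4/27
Total weight = 1/18 + 4/27 = 11/54
P(Y=2 | obs) = 1/18 / 11/54 = 3/11
P(Y=3 | obs) = 4/27 / 11/54 = 8/11

P(Y = 2 | obs) = 3/11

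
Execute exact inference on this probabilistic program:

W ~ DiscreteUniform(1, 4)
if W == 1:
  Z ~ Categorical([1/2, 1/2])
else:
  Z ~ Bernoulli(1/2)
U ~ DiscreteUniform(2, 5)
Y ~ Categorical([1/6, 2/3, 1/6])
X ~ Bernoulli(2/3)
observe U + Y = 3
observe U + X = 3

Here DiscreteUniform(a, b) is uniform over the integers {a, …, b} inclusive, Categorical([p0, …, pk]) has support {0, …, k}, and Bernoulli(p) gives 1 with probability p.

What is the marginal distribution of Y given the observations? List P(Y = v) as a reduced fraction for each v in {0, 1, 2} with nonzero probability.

P(Y=0) = 1/9, P(Y=1) = 8/9

Enumerate traces; 16 have nonzero weight after conditioning:
  (W=1, Z=0, U=2, Y=1, X=1) weight 1/72
  (W=1, Z=0, U=3, Y=0, X=0) weight 1/576
  (W=1, Z=1, U=2, Y=1, X=1) weight 1/72
  (W=1, Z=1, U=3, Y=0, X=0) weight 1/576
  (W=2, Z=0, U=2, Y=1, X=1) weight 1/72
  (W=2, Z=0, U=3, Y=0, X=0) weight 1/576
  (W=2, Z=1, U=2, Y=1, X=1) weight 1/72
  (W=2, Z=1, U=3, Y=0, X=0) weight 1/576
  … 8 more
Group by Y:
  weight(Y=0) = 1/72
  weight(Y=1) = 1/9
Total weight = 1/72 + 1/9 = 1/8
P(Y=0 | obs) = 1/72 / 1/8 = 1/9
P(Y=1 | obs) = 1/9 / 1/8 = 8/9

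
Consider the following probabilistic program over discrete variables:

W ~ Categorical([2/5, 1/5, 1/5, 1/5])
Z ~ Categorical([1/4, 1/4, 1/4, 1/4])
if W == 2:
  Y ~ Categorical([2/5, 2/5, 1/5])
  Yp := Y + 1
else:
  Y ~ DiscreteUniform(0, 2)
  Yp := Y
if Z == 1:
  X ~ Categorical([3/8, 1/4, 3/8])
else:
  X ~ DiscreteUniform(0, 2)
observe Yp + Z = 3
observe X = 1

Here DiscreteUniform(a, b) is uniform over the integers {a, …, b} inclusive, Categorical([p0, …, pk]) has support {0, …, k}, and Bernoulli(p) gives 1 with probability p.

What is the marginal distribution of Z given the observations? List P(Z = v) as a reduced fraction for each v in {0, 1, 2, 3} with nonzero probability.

Enumerate traces; 12 have nonzero weight after conditioning:
  (W=0, Z=1, Y=2, X=1) weight 1/120
  (W=0, Z=2, Y=1, X=1) weight 1/90
  (W=0, Z=3, Y=0, X=1) weight 1/90
  (W=1, Z=1, Y=2, X=1) weight 1/240
  (W=1, Z=2, Y=1, X=1) weight 1/180
  (W=1, Z=3, Y=0, X=1) weight 1/180
  (W=2, Z=0, Y=2, X=1) weight 1/300
  (W=2, Z=1, Y=1, X=1) weight 1/200
  … 4 more
Group by Z:
  weight(Z=0) = 1/300
  weight(Z=1) = 13/600
  weight(Z=2) = 13/450
  weight(Z=3) = 1/45
Total weight = 1/300 + 13/600 + 13/450 + 1/45 = 137/1800
P(Z=0 | obs) = 1/300 / 137/1800 = 6/137
P(Z=1 | obs) = 13/600 / 137/1800 = 39/137
P(Z=2 | obs) = 13/450 / 137/1800 = 52/137
P(Z=3 | obs) = 1/45 / 137/1800 = 40/137

P(Z=0) = 6/137, P(Z=1) = 39/137, P(Z=2) = 52/137, P(Z=3) = 40/137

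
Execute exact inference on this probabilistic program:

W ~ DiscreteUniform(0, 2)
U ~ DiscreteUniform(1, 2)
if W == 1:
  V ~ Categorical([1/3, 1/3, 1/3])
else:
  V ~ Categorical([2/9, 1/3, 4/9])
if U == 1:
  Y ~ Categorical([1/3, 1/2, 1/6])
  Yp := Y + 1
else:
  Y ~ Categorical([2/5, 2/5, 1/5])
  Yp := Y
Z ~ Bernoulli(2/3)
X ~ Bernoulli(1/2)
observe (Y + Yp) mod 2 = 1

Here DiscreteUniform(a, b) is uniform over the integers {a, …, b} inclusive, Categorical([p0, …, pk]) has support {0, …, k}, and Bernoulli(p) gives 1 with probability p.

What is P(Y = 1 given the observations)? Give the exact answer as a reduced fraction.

Enumerate traces; 108 have nonzero weight after conditioning:
  (W=0, U=1, V=0, Y=0, Z=0, X=0) weight 1/486
  (W=0, U=1, V=0, Y=0, Z=0, X=1) weight 1/486
  (W=0, U=1, V=0, Y=0, Z=1, X=0) weight 1/243
  (W=0, U=1, V=0, Y=0, Z=1, X=1) weight 1/243
  (W=0, U=1, V=0, Y=1, Z=0, X=0) weight 1/324
  (W=0, U=1, V=0, Y=1, Z=0, X=1) weight 1/324
  (W=0, U=1, V=0, Y=1, Z=1, X=0) weight 1/162
  (W=0, U=1, V=0, Y=1, Z=1, X=1) weight 1/162
  (W=0, U=1, V=0, Y=2, Z=0, X=0) weight 1/972
  … 99 more
Group by Y:
  weight(Y=0) = 1/6
  weight(Y=1) = 1/4
  weight(Y=2) = 1/12
Total weight = 1/6 + 1/4 + 1/12 = 1/2
P(Y=0 | obs) = 1/6 / 1/2 = 1/3
P(Y=1 | obs) = 1/4 / 1/2 = 1/2
P(Y=2 | obs) = 1/12 / 1/2 = 1/6

P(Y = 1 | obs) = 1/2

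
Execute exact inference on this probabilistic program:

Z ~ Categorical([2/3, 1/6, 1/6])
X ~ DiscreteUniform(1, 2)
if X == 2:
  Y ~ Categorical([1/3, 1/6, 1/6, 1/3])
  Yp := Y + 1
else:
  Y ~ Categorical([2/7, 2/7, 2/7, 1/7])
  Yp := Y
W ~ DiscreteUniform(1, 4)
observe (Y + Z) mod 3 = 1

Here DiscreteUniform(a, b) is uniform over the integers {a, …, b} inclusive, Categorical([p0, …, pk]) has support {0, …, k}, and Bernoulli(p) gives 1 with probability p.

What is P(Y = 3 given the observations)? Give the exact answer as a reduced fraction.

Enumerate traces; 32 have nonzero weight after conditioning:
  (Z=0, X=1, Y=1, W=1) weight 1/42
  (Z=0, X=1, Y=1, W=2) weight 1/42
  (Z=0, X=1, Y=1, W=3) weight 1/42
  (Z=0, X=1, Y=1, W=4) weight 1/42
  (Z=0, X=2, Y=1, W=1) weight 1/72
  (Z=0, X=2, Y=1, W=2) weight 1/72
  (Z=0, X=2, Y=1, W=3) weight 1/72
  (Z=0, X=2, Y=1, W=4) weight 1/72
  (Z=1, X=1, Y=0, W=1) weight 1/168
  (Z=1, X=1, Y=3, W=1) weight 1/336
  … 22 more
Group by Y:
  weight(Y=0) = 13/252
  weight(Y=1) = 19/126
  weight(Y=2) = 19/504
  weight(Y=3) = 5/126
Total weight = 13/252 + 19/126 + 19/504 + 5/126 = 47/168
P(Y=0 | obs) = 13/252 / 47/168 = 26/141
P(Y=1 | obs) = 19/126 / 47/168 = 76/141
P(Y=2 | obs) = 19/504 / 47/168 = 19/141
P(Y=3 | obs) = 5/126 / 47/168 = 20/141

P(Y = 3 | obs) = 20/141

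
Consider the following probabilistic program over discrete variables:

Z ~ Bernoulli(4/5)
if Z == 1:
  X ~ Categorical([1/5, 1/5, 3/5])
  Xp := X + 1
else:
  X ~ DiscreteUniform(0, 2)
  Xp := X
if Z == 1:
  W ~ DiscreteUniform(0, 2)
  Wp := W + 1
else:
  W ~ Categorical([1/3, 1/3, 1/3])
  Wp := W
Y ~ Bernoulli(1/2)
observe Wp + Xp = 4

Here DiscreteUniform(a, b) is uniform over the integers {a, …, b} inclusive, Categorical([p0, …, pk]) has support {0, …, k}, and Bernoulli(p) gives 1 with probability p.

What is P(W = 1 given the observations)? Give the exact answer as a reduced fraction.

P(W = 1 | obs) = 12/65

Enumerate traces; 8 have nonzero weight after conditioning:
  (Z=0, X=2, W=2, Y=0) weight 1/90
  (Z=0, X=2, W=2, Y=1) weight 1/90
  (Z=1, X=0, W=2, Y=0) weight 2/75
  (Z=1, X=0, W=2, Y=1) weight 2/75
  (Z=1, X=1, W=1, Y=0) weight 2/75
  (Z=1, X=1, W=1, Y=1) weight 2/75
  (Z=1, X=2, W=0, Y=0) weight 2/25
  (Z=1, X=2, W=0, Y=1) weight 2/25
Group by W:
  weight(W=0) = 4/25
  weight(W=1) = 4/75
  weight(W=2) = 17/225
Total weight = 4/25 + 4/75 + 17/225 = 13/45
P(W=0 | obs) = 4/25 / 13/45 = 36/65
P(W=1 | obs) = 4/75 / 13/45 = 12/65
P(W=2 | obs) = 17/225 / 13/45 = 17/65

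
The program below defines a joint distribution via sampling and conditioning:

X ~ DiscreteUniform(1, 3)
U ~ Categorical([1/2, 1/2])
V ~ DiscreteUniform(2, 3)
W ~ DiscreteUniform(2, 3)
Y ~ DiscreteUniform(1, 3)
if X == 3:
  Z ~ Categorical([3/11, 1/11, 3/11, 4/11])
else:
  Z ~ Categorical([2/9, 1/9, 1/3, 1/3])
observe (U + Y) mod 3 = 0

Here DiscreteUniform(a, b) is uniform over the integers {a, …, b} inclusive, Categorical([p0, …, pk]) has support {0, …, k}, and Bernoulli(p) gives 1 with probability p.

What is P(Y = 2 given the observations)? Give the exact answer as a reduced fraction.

Enumerate traces; 96 have nonzero weight after conditioning:
  (X=1, U=0, V=2, W=2, Y=3, Z=0) weight 1/324
  (X=1, U=0, V=2, W=2, Y=3, Z=1) weight 1/648
  (X=1, U=0, V=2, W=2, Y=3, Z=2) weight 1/216
  (X=1, U=0, V=2, W=2, Y=3, Z=3) weight 1/216
  (X=1, U=0, V=2, W=3, Y=3, Z=0) weight 1/324
  (X=1, U=0, V=2, W=3, Y=3, Z=1) weight 1/648
  (X=1, U=0, V=2, W=3, Y=3, Z=2) weight 1/216
  (X=1, U=0, V=2, W=3, Y=3, Z=3) weight 1/216
  (X=1, U=1, V=2, W=2, Y=2, Z=0) weight 1/324
  … 87 more
Group by Y:
  weight(Y=2) = 1/6
  weight(Y=3) = 1/6
Total weight = 1/6 + 1/6 = 1/3
P(Y=2 | obs) = 1/6 / 1/3 = 1/2
P(Y=3 | obs) = 1/6 / 1/3 = 1/2

P(Y = 2 | obs) = 1/2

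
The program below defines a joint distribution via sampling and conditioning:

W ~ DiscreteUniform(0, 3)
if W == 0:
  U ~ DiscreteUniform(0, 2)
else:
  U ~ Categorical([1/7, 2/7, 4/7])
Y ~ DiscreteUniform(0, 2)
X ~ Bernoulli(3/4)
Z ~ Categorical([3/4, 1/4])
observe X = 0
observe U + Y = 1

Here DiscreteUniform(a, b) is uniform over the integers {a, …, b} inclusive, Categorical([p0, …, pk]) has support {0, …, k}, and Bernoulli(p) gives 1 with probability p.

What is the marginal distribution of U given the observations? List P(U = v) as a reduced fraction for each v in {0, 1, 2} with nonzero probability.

Enumerate traces; 16 have nonzero weight after conditioning:
  (W=0, U=0, Y=1, X=0, Z=0) weight 1/192
  (W=0, U=0, Y=1, X=0, Z=1) weight 1/576
  (W=0, U=1, Y=0, X=0, Z=0) weight 1/192
  (W=0, U=1, Y=0, X=0, Z=1) weight 1/576
  (W=1, U=0, Y=1, X=0, Z=0) weight 1/448
  (W=1, U=0, Y=1, X=0, Z=1) weight 1/1344
  (W=1, U=1, Y=0, X=0, Z=0) weight 1/224
  (W=1, U=1, Y=0, X=0, Z=1) weight 1/672
  … 8 more
Group by U:
  weight(U=0) = 1/63
  weight(U=1) = 25/1008
Total weight = 1/63 + 25/1008 = 41/1008
P(U=0 | obs) = 1/63 / 41/1008 = 16/41
P(U=1 | obs) = 25/1008 / 41/1008 = 25/41

P(U=0) = 16/41, P(U=1) = 25/41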